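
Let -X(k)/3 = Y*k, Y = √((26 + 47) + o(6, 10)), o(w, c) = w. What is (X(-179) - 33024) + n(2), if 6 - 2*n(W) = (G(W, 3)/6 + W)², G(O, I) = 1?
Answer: -2377681/72 + 537*√79 ≈ -28250.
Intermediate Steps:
Y = √79 (Y = √((26 + 47) + 6) = √(73 + 6) = √79 ≈ 8.8882)
n(W) = 3 - (⅙ + W)²/2 (n(W) = 3 - (1/6 + W)²/2 = 3 - (1*(⅙) + W)²/2 = 3 - (⅙ + W)²/2)
X(k) = -3*k*√79 (X(k) = -3*√79*k = -3*k*√79)
(X(-179) - 33024) + n(2) = (-3*(-179)*√79 - 33024) + (3 - (1 + 6*2)²/72) = (537*√79 - 33024) + (3 - (1 + 12)²/72) = (-33024 + 537*√79) + (3 - 1/72*13²) = (-33024 + 537*√79) + (3 - 1/72*169) = (-33024 + 537*√79) + (3 - 169/72) = (-33024 + 537*√79) + 47/72 = -2377681/72 + 537*√79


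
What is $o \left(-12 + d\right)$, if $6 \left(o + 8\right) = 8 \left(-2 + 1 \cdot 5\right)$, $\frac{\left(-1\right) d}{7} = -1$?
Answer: $20$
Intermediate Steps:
$d = 7$ ($d = \left(-7\right) \left(-1\right) = 7$)
$o = -4$ ($o = -8 + \frac{8 \left(-2 + 1 \cdot 5\right)}{6} = -8 + \frac{8 \left(-2 + 5\right)}{6} = -8 + \frac{8 \cdot 3}{6} = -8 + \frac{1}{6} \cdot 24 = -8 + 4 = -4$)
$o \left(-12 + d\right) = - 4 \left(-12 + 7\right) = \left(-4\right) \left(-5\right) = 20$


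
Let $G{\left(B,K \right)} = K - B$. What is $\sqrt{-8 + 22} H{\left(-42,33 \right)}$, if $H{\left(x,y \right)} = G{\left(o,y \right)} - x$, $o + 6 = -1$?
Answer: $82 \sqrt{14} \approx 306.82$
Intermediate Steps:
$o = -7$ ($o = -6 - 1 = -7$)
$H{\left(x,y \right)} = 7 + y - x$ ($H{\left(x,y \right)} = \left(y - -7\right) - x = \left(y + 7\right) - x = \left(7 + y\right) - x = 7 + y - x$)
$\sqrt{-8 + 22} H{\left(-42,33 \right)} = \sqrt{-8 + 22} \left(7 + 33 - -42\right) = \sqrt{14} \left(7 + 33 + 42\right) = \sqrt{14} \cdot 82 = 82 \sqrt{14}$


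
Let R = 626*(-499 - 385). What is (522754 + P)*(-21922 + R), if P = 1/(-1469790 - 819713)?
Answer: -688553174611560866/2289503 ≈ -3.0074e+11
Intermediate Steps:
P = -1/2289503 (P = 1/(-2289503) = -1/2289503 ≈ -4.3678e-7)
R = -553384 (R = 626*(-884) = -553384)
(522754 + P)*(-21922 + R) = (522754 - 1/2289503)*(-21922 - 553384) = (1196846851261/2289503)*(-575306) = -688553174611560866/2289503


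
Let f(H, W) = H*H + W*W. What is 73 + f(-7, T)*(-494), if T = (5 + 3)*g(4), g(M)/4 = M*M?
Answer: -129523269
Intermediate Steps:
g(M) = 4*M² (g(M) = 4*(M*M) = 4*M²)
T = 512 (T = (5 + 3)*(4*4²) = 8*(4*16) = 8*64 = 512)
f(H, W) = H² + W²
73 + f(-7, T)*(-494) = 73 + ((-7)² + 512²)*(-494) = 73 + (49 + 262144)*(-494) = 73 + 262193*(-494) = 73 - 129523342 = -129523269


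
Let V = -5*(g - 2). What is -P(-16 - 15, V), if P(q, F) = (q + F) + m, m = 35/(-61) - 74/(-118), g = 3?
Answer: 129372/3599 ≈ 35.947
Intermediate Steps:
m = 192/3599 (m = 35*(-1/61) - 74*(-1/118) = -35/61 + 37/59 = 192/3599 ≈ 0.053348)
V = -5 (V = -5*(3 - 2) = -5*1 = -5)
P(q, F) = 192/3599 + F + q (P(q, F) = (q + F) + 192/3599 = (F + q) + 192/3599 = 192/3599 + F + q)
-P(-16 - 15, V) = -(192/3599 - 5 + (-16 - 15)) = -(192/3599 - 5 - 31) = -1*(-129372/3599) = 129372/3599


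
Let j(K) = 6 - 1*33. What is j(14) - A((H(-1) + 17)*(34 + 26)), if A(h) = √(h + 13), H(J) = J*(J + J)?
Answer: -27 - √1153 ≈ -60.956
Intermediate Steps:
H(J) = 2*J² (H(J) = J*(2*J) = 2*J²)
j(K) = -27 (j(K) = 6 - 33 = -27)
A(h) = √(13 + h)
j(14) - A((H(-1) + 17)*(34 + 26)) = -27 - √(13 + (2*(-1)² + 17)*(34 + 26)) = -27 - √(13 + (2*1 + 17)*60) = -27 - √(13 + (2 + 17)*60) = -27 - √(13 + 19*60) = -27 - √(13 + 1140) = -27 - √1153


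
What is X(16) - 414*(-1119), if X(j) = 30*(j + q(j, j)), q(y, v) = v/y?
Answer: 463776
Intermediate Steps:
X(j) = 30 + 30*j (X(j) = 30*(j + j/j) = 30*(j + 1) = 30*(1 + j) = 30 + 30*j)
X(16) - 414*(-1119) = (30 + 30*16) - 414*(-1119) = (30 + 480) + 463266 = 510 + 463266 = 463776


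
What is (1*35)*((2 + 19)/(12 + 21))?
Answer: 245/11 ≈ 22.273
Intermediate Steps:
(1*35)*((2 + 19)/(12 + 21)) = 35*(21/33) = 35*(21*(1/33)) = 35*(7/11) = 245/11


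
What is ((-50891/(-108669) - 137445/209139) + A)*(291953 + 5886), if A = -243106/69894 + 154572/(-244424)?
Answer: -89680752580416841103543/70032756211562034 ≈ -1.2806e+6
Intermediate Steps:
A = -8778074539/2135471382 (A = -243106*1/69894 + 154572*(-1/244424) = -121553/34947 - 38643/61106 = -8778074539/2135471382 ≈ -4.1106)
((-50891/(-108669) - 137445/209139) + A)*(291953 + 5886) = ((-50891/(-108669) - 137445/209139) - 8778074539/2135471382)*(291953 + 5886) = ((-50891*(-1/108669) - 137445*1/209139) - 8778074539/2135471382)*297839 = ((50891/108669 - 6545/9959) - 8778074539/2135471382)*297839 = (-204415136/1082234571 - 8778074539/2135471382)*297839 = -301104800178676537/70032756211562034*297839 = -89680752580416841103543/70032756211562034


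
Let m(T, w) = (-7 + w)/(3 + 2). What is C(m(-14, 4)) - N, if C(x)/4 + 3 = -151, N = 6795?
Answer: -7411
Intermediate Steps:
m(T, w) = -7/5 + w/5 (m(T, w) = (-7 + w)/5 = (-7 + w)*(⅕) = -7/5 + w/5)
C(x) = -616 (C(x) = -12 + 4*(-151) = -12 - 604 = -616)
C(m(-14, 4)) - N = -616 - 1*6795 = -616 - 6795 = -7411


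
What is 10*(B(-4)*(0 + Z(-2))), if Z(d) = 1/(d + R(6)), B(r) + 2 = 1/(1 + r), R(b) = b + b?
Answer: -7/3 ≈ -2.3333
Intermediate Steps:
R(b) = 2*b
B(r) = -2 + 1/(1 + r)
Z(d) = 1/(12 + d) (Z(d) = 1/(d + 2*6) = 1/(d + 12) = 1/(12 + d))
10*(B(-4)*(0 + Z(-2))) = 10*(((-1 - 2*(-4))/(1 - 4))*(0 + 1/(12 - 2))) = 10*(((-1 + 8)/(-3))*(0 + 1/10)) = 10*((-1/3*7)*(0 + 1/10)) = 10*(-7/3*1/10) = 10*(-7/30) = -7/3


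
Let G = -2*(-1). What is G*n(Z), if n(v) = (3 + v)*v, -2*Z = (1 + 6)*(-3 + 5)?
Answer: 56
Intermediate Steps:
Z = -7 (Z = -(1 + 6)*(-3 + 5)/2 = -7*2/2 = -1/2*14 = -7)
G = 2
n(v) = v*(3 + v)
G*n(Z) = 2*(-7*(3 - 7)) = 2*(-7*(-4)) = 2*28 = 56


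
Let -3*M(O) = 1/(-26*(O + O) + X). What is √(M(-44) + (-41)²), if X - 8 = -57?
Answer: 2*√18960875223/6717 ≈ 41.000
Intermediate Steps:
X = -49 (X = 8 - 57 = -49)
M(O) = -1/(3*(-49 - 52*O)) (M(O) = -1/(3*(-26*(O + O) - 49)) = -1/(3*(-52*O - 49)) = -1/(3*(-49 - 52*O)))
√(M(-44) + (-41)²) = √(1/(3*(49 + 52*(-44))) + (-41)²) = √(1/(3*(49 - 2288)) + 1681) = √((⅓)/(-2239) + 1681) = √((⅓)*(-1/2239) + 1681) = √(-1/6717 + 1681) = √(11291276/6717) = 2*√18960875223/6717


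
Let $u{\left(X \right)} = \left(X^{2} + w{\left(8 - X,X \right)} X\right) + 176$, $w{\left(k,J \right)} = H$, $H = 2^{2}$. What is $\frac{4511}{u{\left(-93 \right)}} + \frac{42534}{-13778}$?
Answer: $- \frac{148693672}{58232717} \approx -2.5534$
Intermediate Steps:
$H = 4$
$w{\left(k,J \right)} = 4$
$u{\left(X \right)} = 176 + X^{2} + 4 X$ ($u{\left(X \right)} = \left(X^{2} + 4 X\right) + 176 = 176 + X^{2} + 4 X$)
$\frac{4511}{u{\left(-93 \right)}} + \frac{42534}{-13778} = \frac{4511}{176 + \left(-93\right)^{2} + 4 \left(-93\right)} + \frac{42534}{-13778} = \frac{4511}{176 + 8649 - 372} + 42534 \left(- \frac{1}{13778}\right) = \frac{4511}{8453} - \frac{21267}{6889} = - \frac{148693672}{58232717}$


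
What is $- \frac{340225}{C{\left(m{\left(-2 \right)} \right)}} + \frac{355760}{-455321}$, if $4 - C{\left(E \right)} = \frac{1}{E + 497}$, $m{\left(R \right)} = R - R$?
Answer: $- \frac{76991765745945}{904722827} \approx -85100.0$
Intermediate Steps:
$m{\left(R \right)} = 0$
$C{\left(E \right)} = 4 - \frac{1}{497 + E}$ ($C{\left(E \right)} = 4 - \frac{1}{E + 497} = 4 - \frac{1}{497 + E}$)
$- \frac{340225}{C{\left(m{\left(-2 \right)} \right)}} + \frac{355760}{-455321} = - \frac{340225}{\frac{1}{497 + 0} \left(1987 + 4 \cdot 0\right)} + \frac{355760}{-455321} = - \frac{340225}{\frac{1}{497} \left(1987 + 0\right)} + 355760 \left(- \frac{1}{455321}\right) = - \frac{340225}{\frac{1}{497} \cdot 1987} - \frac{355760}{455321} = - \frac{340225}{\frac{1987}{497}} - \frac{355760}{455321} = \left(-340225\right) \frac{497}{1987} - \frac{355760}{455321} = - \frac{169091825}{1987} - \frac{355760}{455321} = - \frac{76991765745945}{904722827}$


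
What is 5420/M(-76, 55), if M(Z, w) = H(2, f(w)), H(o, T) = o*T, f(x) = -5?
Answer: -542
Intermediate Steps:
H(o, T) = T*o
M(Z, w) = -10 (M(Z, w) = -5*2 = -10)
5420/M(-76, 55) = 5420/(-10) = 5420*(-1/10) = -542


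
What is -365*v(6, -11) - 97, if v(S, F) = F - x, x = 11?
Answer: 7933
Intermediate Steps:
v(S, F) = -11 + F (v(S, F) = F - 1*11 = F - 11 = -11 + F)
-365*v(6, -11) - 97 = -365*(-11 - 11) - 97 = -365*(-22) - 97 = 8030 - 97 = 7933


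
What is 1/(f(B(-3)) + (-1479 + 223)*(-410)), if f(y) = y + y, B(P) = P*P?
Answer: 1/514978 ≈ 1.9418e-6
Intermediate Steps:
B(P) = P**2
f(y) = 2*y
1/(f(B(-3)) + (-1479 + 223)*(-410)) = 1/(2*(-3)**2 + (-1479 + 223)*(-410)) = 1/(2*9 - 1256*(-410)) = 1/(18 + 514960) = 1/514978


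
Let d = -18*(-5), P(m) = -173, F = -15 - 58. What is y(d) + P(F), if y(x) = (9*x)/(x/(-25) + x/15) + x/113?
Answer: 37357/226 ≈ 165.30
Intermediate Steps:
F = -73
d = 90
y(x) = 675/2 + x/113 (y(x) = (9*x)/(x*(-1/25) + x*(1/15)) + x*(1/113) = (9*x)/(-x/25 + x/15) + x/113 = (9*x)/((2*x/75)) + x/113 = (9*x)*(75/(2*x)) + x/113 = 675/2 + x/113)
y(d) + P(F) = (675/2 + (1/113)*90) - 173 = (675/2 + 90/113) - 173 = 76455/226 - 173 = 37357/226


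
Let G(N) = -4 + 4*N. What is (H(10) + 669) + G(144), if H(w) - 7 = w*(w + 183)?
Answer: 3178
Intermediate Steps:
H(w) = 7 + w*(183 + w) (H(w) = 7 + w*(w + 183) = 7 + w*(183 + w))
(H(10) + 669) + G(144) = ((7 + 10**2 + 183*10) + 669) + (-4 + 4*144) = ((7 + 100 + 1830) + 669) + (-4 + 576) = (1937 + 669) + 572 = 2606 + 572 = 3178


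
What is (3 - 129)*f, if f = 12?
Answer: -1512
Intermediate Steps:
(3 - 129)*f = (3 - 129)*12 = -126*12 = -1512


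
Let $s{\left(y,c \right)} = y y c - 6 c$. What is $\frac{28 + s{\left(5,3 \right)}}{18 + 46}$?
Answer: $\frac{85}{64} \approx 1.3281$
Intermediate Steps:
$s{\left(y,c \right)} = - 6 c + c y^{2}$ ($s{\left(y,c \right)} = y^{2} c - 6 c = c y^{2} - 6 c = - 6 c + c y^{2}$)
$\frac{28 + s{\left(5,3 \right)}}{18 + 46} = \frac{28 + 3 \left(-6 + 5^{2}\right)}{18 + 46} = \frac{28 + 3 \left(-6 + 25\right)}{64} = \frac{28 + 3 \cdot 19}{64} = \frac{28 + 57}{64} = \frac{1}{64} \cdot 85 = \frac{85}{64}$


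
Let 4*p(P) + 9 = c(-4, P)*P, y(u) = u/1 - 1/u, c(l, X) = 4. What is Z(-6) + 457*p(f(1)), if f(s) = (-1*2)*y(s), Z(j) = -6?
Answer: -4137/4 ≈ -1034.3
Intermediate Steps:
y(u) = u - 1/u (y(u) = u*1 - 1/u = u - 1/u)
f(s) = -2*s + 2/s (f(s) = (-1*2)*(s - 1/s) = -2*(s - 1/s) = -2*s + 2/s)
p(P) = -9/4 + P (p(P) = -9/4 + (4*P)/4 = -9/4 + P)
Z(-6) + 457*p(f(1)) = -6 + 457*(-9/4 + (-2*1 + 2/1)) = -6 + 457*(-9/4 + (-2 + 2*1)) = -6 + 457*(-9/4 + (-2 + 2)) = -6 + 457*(-9/4 + 0) = -6 + 457*(-9/4) = -6 - 4113/4 = -4137/4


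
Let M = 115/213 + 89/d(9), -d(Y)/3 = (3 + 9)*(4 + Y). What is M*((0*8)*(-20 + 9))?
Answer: 0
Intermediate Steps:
d(Y) = -144 - 36*Y (d(Y) = -3*(3 + 9)*(4 + Y) = -36*(4 + Y) = -3*(48 + 12*Y) = -144 - 36*Y)
M = 11621/33228 (M = 115/213 + 89/(-144 - 36*9) = 115*(1/213) + 89/(-144 - 324) = 115/213 + 89/(-468) = 115/213 + 89*(-1/468) = 115/213 - 89/468 = 11621/33228 ≈ 0.34974)
M*((0*8)*(-20 + 9)) = 11621*((0*8)*(-20 + 9))/33228 = 11621*(0*(-11))/33228 = (11621/33228)*0 = 0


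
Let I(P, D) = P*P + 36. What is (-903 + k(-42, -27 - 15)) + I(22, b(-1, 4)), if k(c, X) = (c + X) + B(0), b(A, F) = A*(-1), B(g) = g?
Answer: -467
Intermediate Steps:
b(A, F) = -A
I(P, D) = 36 + P**2 (I(P, D) = P**2 + 36 = 36 + P**2)
k(c, X) = X + c (k(c, X) = (c + X) + 0 = (X + c) + 0 = X + c)
(-903 + k(-42, -27 - 15)) + I(22, b(-1, 4)) = (-903 + ((-27 - 15) - 42)) + (36 + 22**2) = (-903 + (-42 - 42)) + (36 + 484) = (-903 - 84) + 520 = -987 + 520 = -467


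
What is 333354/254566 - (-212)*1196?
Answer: 32273025893/127283 ≈ 2.5355e+5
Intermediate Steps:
333354/254566 - (-212)*1196 = 333354*(1/254566) - 1*(-253552) = 166677/127283 + 253552 = 32273025893/127283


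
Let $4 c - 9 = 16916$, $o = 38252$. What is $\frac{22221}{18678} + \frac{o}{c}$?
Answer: $\frac{1077991283}{105375050} \approx 10.23$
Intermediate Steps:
$c = \frac{16925}{4}$ ($c = \frac{9}{4} + \frac{1}{4} \cdot 16916 = \frac{9}{4} + 4229 = \frac{16925}{4} \approx 4231.3$)
$\frac{22221}{18678} + \frac{o}{c} = \frac{22221}{18678} + \frac{38252}{\frac{16925}{4}} = 22221 \cdot \frac{1}{18678} + 38252 \cdot \frac{4}{16925} = \frac{7407}{6226} + \frac{153008}{16925} = \frac{1077991283}{105375050}$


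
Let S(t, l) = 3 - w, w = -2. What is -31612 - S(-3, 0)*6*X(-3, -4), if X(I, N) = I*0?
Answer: -31612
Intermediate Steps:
S(t, l) = 5 (S(t, l) = 3 - 1*(-2) = 3 + 2 = 5)
X(I, N) = 0
-31612 - S(-3, 0)*6*X(-3, -4) = -31612 - 5*6*0 = -31612 - 30*0 = -31612 - 1*0 = -31612 + 0 = -31612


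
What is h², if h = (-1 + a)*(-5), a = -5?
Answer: 900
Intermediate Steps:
h = 30 (h = (-1 - 5)*(-5) = -6*(-5) = 30)
h² = 30² = 900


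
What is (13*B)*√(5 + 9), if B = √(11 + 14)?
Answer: 65*√14 ≈ 243.21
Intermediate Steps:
B = 5 (B = √25 = 5)
(13*B)*√(5 + 9) = (13*5)*√(5 + 9) = 65*√14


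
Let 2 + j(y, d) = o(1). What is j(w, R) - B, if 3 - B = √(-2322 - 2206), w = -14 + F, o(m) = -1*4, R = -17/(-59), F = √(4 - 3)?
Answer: -9 + 4*I*√283 ≈ -9.0 + 67.29*I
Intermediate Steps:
F = 1 (F = √1 = 1)
R = 17/59 (R = -17*(-1/59) = 17/59 ≈ 0.28814)
o(m) = -4
w = -13 (w = -14 + 1 = -13)
j(y, d) = -6 (j(y, d) = -2 - 4 = -6)
B = 3 - 4*I*√283 (B = 3 - √(-2322 - 2206) = 3 - √(-4528) = 3 - 4*I*√283 ≈ 3.0 - 67.29*I)
j(w, R) - B = -6 - (3 - 4*I*√283) = -6 + (-3 + 4*I*√283) = -9 + 4*I*√283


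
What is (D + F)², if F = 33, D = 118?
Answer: 22801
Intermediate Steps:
(D + F)² = (118 + 33)² = 151² = 22801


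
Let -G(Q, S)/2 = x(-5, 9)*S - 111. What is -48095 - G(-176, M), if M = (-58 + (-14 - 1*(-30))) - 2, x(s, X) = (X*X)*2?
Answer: -62573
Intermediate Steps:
x(s, X) = 2*X² (x(s, X) = X²*2 = 2*X²)
M = -44 (M = (-58 + (-14 + 30)) - 2 = (-58 + 16) - 2 = -42 - 2 = -44)
G(Q, S) = 222 - 324*S (G(Q, S) = -2*((2*9²)*S - 111) = -2*((2*81)*S - 111) = -2*(162*S - 111) = -2*(-111 + 162*S) = 222 - 324*S)
-48095 - G(-176, M) = -48095 - (222 - 324*(-44)) = -48095 - (222 + 14256) = -48095 - 1*14478 = -48095 - 14478 = -62573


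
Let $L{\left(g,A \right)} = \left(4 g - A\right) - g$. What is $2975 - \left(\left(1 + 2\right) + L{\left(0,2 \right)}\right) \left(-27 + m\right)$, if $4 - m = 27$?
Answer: $3025$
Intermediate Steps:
$m = -23$ ($m = 4 - 27 = -23$)
$L{\left(g,A \right)} = - A + 3 g$ ($L{\left(g,A \right)} = \left(- A + 4 g\right) - g = - A + 3 g$)
$2975 - \left(\left(1 + 2\right) + L{\left(0,2 \right)}\right) \left(-27 + m\right) = 2975 - \left(\left(1 + 2\right) + \left(\left(-1\right) 2 + 3 \cdot 0\right)\right) \left(-27 - 23\right) = 2975 - \left(3 + \left(-2 + 0\right)\right) \left(-50\right) = 2975 - \left(3 - 2\right) \left(-50\right) = 2975 - 1 \left(-50\right) = 2975 - -50 = 2975 + 50 = 3025$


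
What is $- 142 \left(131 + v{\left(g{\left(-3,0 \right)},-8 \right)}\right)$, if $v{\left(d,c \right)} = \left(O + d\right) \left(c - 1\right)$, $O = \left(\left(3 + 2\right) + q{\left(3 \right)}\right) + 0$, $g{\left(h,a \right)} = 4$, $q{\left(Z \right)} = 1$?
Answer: $-5822$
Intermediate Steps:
$O = 6$ ($O = \left(\left(3 + 2\right) + 1\right) + 0 = \left(5 + 1\right) + 0 = 6 + 0 = 6$)
$v{\left(d,c \right)} = \left(-1 + c\right) \left(6 + d\right)$ ($v{\left(d,c \right)} = \left(6 + d\right) \left(c - 1\right) = \left(6 + d\right) \left(-1 + c\right) = \left(-1 + c\right) \left(6 + d\right)$)
$- 142 \left(131 + v{\left(g{\left(-3,0 \right)},-8 \right)}\right) = - 142 \left(131 - 90\right) = \left(-142\right) 41 = -5822$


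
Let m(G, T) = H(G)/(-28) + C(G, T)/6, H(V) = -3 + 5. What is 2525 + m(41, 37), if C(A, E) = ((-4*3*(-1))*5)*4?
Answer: 35909/14 ≈ 2564.9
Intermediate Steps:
C(A, E) = 240 (C(A, E) = (-12*(-1)*5)*4 = (12*5)*4 = 60*4 = 240)
H(V) = 2
m(G, T) = 559/14 (m(G, T) = 2/(-28) + 240/6 = 2*(-1/28) + 240*(⅙) = -1/14 + 40 = 559/14)
2525 + m(41, 37) = 2525 + 559/14 = 35909/14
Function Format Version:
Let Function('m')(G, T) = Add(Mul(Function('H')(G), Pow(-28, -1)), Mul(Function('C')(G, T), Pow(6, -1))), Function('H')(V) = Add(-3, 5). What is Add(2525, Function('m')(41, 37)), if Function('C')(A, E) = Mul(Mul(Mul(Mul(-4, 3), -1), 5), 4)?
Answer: Rational(35909, 14) ≈ 2564.9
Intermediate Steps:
Function('C')(A, E) = 240 (Function('C')(A, E) = Mul(Mul(Mul(-12, -1), 5), 4) = Mul(Mul(12, 5), 4) = Mul(60, 4) = 240)
Function('H')(V) = 2
Function('m')(G, T) = Rational(559, 14) (Function('m')(G, T) = Add(Mul(2, Pow(-28, -1)), Mul(240, Pow(6, -1))) = Add(Mul(2, Rational(-1, 28)), Mul(240, Rational(1, 6))) = Add(Rational(-1, 14), 40) = Rational(559, 14))
Add(2525, Function('m')(41, 37)) = Add(2525, Rational(559, 14)) = Rational(35909, 14)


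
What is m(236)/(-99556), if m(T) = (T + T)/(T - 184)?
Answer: -59/647114 ≈ -9.1174e-5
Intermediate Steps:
m(T) = 2*T/(-184 + T) (m(T) = (2*T)/(-184 + T) = 2*T/(-184 + T))
m(236)/(-99556) = (2*236/(-184 + 236))/(-99556) = (2*236/52)*(-1/99556) = (2*236*(1/52))*(-1/99556) = (118/13)*(-1/99556) = -59/647114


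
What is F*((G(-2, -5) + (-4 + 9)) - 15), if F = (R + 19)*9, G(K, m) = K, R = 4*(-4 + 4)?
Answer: -2052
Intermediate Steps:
R = 0 (R = 4*0 = 0)
F = 171 (F = (0 + 19)*9 = 19*9 = 171)
F*((G(-2, -5) + (-4 + 9)) - 15) = 171*((-2 + (-4 + 9)) - 15) = 171*((-2 + 5) - 15) = 171*(3 - 15) = 171*(-12) = -2052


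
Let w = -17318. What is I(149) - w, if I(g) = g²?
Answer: 39519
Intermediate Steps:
I(149) - w = 149² - 1*(-17318) = 22201 + 17318 = 39519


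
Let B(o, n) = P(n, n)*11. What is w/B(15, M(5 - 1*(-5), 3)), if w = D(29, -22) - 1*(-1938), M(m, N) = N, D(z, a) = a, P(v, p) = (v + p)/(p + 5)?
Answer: 7664/33 ≈ 232.24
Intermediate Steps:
P(v, p) = (p + v)/(5 + p)
B(o, n) = 22*n/(5 + n) (B(o, n) = ((n + n)/(5 + n))*11 = ((2*n)/(5 + n))*11 = (2*n/(5 + n))*11 = 22*n/(5 + n))
w = 1916 (w = -22 - 1*(-1938) = -22 + 1938 = 1916)
w/B(15, M(5 - 1*(-5), 3)) = 1916/((22*3/(5 + 3))) = 1916/((22*3/8)) = 1916/((22*3*(⅛))) = 1916/(33/4) = 1916*(4/33) = 7664/33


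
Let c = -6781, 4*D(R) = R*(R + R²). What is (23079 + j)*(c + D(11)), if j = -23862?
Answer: 5025294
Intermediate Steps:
D(R) = R*(R + R²)/4 (D(R) = (R*(R + R²))/4 = R*(R + R²)/4)
(23079 + j)*(c + D(11)) = (23079 - 23862)*(-6781 + (¼)*11²*(1 + 11)) = -783*(-6781 + (¼)*121*12) = -783*(-6781 + 363) = -783*(-6418) = 5025294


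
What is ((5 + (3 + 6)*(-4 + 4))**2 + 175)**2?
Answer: 40000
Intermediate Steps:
((5 + (3 + 6)*(-4 + 4))**2 + 175)**2 = ((5 + 9*0)**2 + 175)**2 = ((5 + 0)**2 + 175)**2 = (5**2 + 175)**2 = (25 + 175)**2 = 200**2 = 40000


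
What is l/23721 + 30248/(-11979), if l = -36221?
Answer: -383801389/94717953 ≈ -4.0520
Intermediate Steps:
l/23721 + 30248/(-11979) = -36221/23721 + 30248/(-11979) = -36221*1/23721 + 30248*(-1/11979) = -36221/23721 - 30248/11979 = -383801389/94717953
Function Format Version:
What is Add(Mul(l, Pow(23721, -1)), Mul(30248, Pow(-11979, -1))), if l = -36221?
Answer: Rational(-383801389, 94717953) ≈ -4.0520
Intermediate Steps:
Add(Mul(l, Pow(23721, -1)), Mul(30248, Pow(-11979, -1))) = Add(Mul(-36221, Pow(23721, -1)), Mul(30248, Pow(-11979, -1))) = Add(Mul(-36221, Rational(1, 23721)), Mul(30248, Rational(-1, 11979))) = Add(Rational(-36221, 23721), Rational(-30248, 11979)) = Rational(-383801389, 94717953)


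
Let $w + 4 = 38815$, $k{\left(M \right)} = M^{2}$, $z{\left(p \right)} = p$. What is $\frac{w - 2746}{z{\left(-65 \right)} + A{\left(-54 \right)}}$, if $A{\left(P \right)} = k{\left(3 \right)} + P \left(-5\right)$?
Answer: $\frac{36065}{214} \approx 168.53$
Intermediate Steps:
$w = 38811$ ($w = -4 + 38815 = 38811$)
$A{\left(P \right)} = 9 - 5 P$ ($A{\left(P \right)} = 3^{2} + P \left(-5\right) = 9 - 5 P$)
$\frac{w - 2746}{z{\left(-65 \right)} + A{\left(-54 \right)}} = \frac{38811 - 2746}{-65 + \left(9 - -270\right)} = \frac{36065}{-65 + \left(9 + 270\right)} = \frac{36065}{-65 + 279} = \frac{36065}{214}$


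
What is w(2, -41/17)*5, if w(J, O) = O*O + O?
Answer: 4920/289 ≈ 17.024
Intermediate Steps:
w(J, O) = O + O² (w(J, O) = O² + O = O + O²)
w(2, -41/17)*5 = ((-41/17)*(1 - 41/17))*5 = ((-41*1/17)*(1 - 41*1/17))*5 = -41*(1 - 41/17)/17*5 = -41/17*(-24/17)*5 = (984/289)*5 = 4920/289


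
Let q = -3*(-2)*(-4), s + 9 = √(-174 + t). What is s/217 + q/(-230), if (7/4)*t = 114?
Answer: 1569/24955 + I*√5334/1519 ≈ 0.062873 + 0.04808*I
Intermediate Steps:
t = 456/7 (t = (4/7)*114 = 456/7 ≈ 65.143)
s = -9 + I*√5334/7 (s = -9 + √(-174 + 456/7) = -9 + √(-762/7) = -9 + I*√5334/7 ≈ -9.0 + 10.433*I)
q = -24 (q = 6*(-4) = -24)
s/217 + q/(-230) = (-9 + I*√5334/7)/217 - 24/(-230) = (-9 + I*√5334/7)*(1/217) - 24*(-1/230) = (-9/217 + I*√5334/1519) + 12/115 = 1569/24955 + I*√5334/1519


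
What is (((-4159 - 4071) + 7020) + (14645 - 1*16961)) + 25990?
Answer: 22464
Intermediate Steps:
(((-4159 - 4071) + 7020) + (14645 - 1*16961)) + 25990 = ((-8230 + 7020) + (14645 - 16961)) + 25990 = (-1210 - 2316) + 25990 = -3526 + 25990 = 22464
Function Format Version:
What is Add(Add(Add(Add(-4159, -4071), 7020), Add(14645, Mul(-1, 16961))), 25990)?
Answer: 22464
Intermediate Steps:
Add(Add(Add(Add(-4159, -4071), 7020), Add(14645, Mul(-1, 16961))), 25990) = Add(Add(Add(-8230, 7020), Add(14645, -16961)), 25990) = Add(Add(-1210, -2316), 25990) = Add(-3526, 25990) = 22464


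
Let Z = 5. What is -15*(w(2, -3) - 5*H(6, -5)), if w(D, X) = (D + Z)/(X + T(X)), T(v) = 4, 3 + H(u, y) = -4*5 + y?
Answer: -2205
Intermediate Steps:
H(u, y) = -23 + y (H(u, y) = -3 + (-4*5 + y) = -3 + (-20 + y) = -23 + y)
w(D, X) = (5 + D)/(4 + X) (w(D, X) = (D + 5)/(X + 4) = (5 + D)/(4 + X))
-15*(w(2, -3) - 5*H(6, -5)) = -15*((5 + 2)/(4 - 3) - 5*(-23 - 5)) = -15*(7/1 - 5*(-28)) = -15*(1*7 + 140) = -15*(7 + 140) = -15*147 = -2205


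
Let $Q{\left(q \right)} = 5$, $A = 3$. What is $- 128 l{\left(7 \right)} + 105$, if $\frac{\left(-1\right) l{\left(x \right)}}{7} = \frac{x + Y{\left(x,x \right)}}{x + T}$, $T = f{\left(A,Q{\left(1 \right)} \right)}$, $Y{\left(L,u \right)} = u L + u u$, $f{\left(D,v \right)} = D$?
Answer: $9513$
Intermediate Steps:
$Y{\left(L,u \right)} = u^{2} + L u$ ($Y{\left(L,u \right)} = L u + u^{2} = u^{2} + L u$)
$T = 3$
$l{\left(x \right)} = - \frac{7 \left(x + 2 x^{2}\right)}{3 + x}$ ($l{\left(x \right)} = - 7 \frac{x + x \left(x + x\right)}{x + 3} = - 7 \frac{x + x 2 x}{3 + x} = - 7 \frac{x + 2 x^{2}}{3 + x} = - \frac{7 \left(x + 2 x^{2}\right)}{3 + x}$)
$- 128 l{\left(7 \right)} + 105 = - 128 \cdot 7 \cdot 7 \frac{1}{3 + 7} \left(-1 - 14\right) + 105 = - 128 \cdot 7 \cdot 7 \cdot \frac{1}{10} \left(-1 - 14\right) + 105 = - 128 \cdot 7 \cdot 7 \cdot \frac{1}{10} \left(-15\right) + 105 = \left(-128\right) \left(- \frac{147}{2}\right) + 105 = 9408 + 105 = 9513$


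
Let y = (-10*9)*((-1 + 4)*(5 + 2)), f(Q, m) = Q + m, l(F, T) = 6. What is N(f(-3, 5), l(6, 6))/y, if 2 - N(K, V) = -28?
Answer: -1/63 ≈ -0.015873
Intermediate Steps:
N(K, V) = 30 (N(K, V) = 2 - 1*(-28) = 2 + 28 = 30)
y = -1890 (y = -270*7 = -90*21 = -1890)
N(f(-3, 5), l(6, 6))/y = 30/(-1890) = 30*(-1/1890) = -1/63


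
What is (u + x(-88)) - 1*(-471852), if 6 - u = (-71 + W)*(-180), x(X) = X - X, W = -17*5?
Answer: 443778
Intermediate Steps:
W = -85
x(X) = 0
u = -28074 (u = 6 - (-71 - 85)*(-180) = 6 - (-156)*(-180) = 6 - 1*28080 = 6 - 28080 = -28074)
(u + x(-88)) - 1*(-471852) = (-28074 + 0) - 1*(-471852) = -28074 + 471852 = 443778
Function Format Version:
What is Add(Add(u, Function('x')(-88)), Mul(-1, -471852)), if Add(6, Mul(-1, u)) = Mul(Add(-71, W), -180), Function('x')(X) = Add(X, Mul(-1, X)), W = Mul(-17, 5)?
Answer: 443778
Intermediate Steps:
W = -85
Function('x')(X) = 0
u = -28074 (u = Add(6, Mul(-1, Mul(Add(-71, -85), -180))) = Add(6, Mul(-1, Mul(-156, -180))) = Add(6, Mul(-1, 28080)) = Add(6, -28080) = -28074)
Add(Add(u, Function('x')(-88)), Mul(-1, -471852)) = Add(Add(-28074, 0), Mul(-1, -471852)) = Add(-28074, 471852) = 443778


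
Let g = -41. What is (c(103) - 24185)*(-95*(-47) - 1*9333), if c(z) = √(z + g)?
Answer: 117732580 - 4868*√62 ≈ 1.1769e+8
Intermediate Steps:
c(z) = √(-41 + z) (c(z) = √(z - 41) = √(-41 + z))
(c(103) - 24185)*(-95*(-47) - 1*9333) = (√(-41 + 103) - 24185)*(-95*(-47) - 1*9333) = (√62 - 24185)*(4465 - 9333) = (-24185 + √62)*(-4868) = 117732580 - 4868*√62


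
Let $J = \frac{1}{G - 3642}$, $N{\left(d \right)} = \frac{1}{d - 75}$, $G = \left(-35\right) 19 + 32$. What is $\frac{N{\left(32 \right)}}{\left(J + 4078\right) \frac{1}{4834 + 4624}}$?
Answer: $- \frac{40432950}{749638307} \approx -0.053937$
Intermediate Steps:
$G = -633$ ($G = -665 + 32 = -633$)
$N{\left(d \right)} = \frac{1}{-75 + d}$
$J = - \frac{1}{4275}$ ($J = \frac{1}{-633 - 3642} = \frac{1}{-4275} = - \frac{1}{4275} \approx -0.00023392$)
$\frac{N{\left(32 \right)}}{\left(J + 4078\right) \frac{1}{4834 + 4624}} = \frac{1}{\left(-75 + 32\right) \frac{- \frac{1}{4275} + 4078}{4834 + 4624}} = \frac{1}{\left(-43\right) \frac{17433449}{4275 \cdot 9458}} = - \frac{1}{43 \cdot \frac{17433449}{4275} \cdot \frac{1}{9458}} = - \frac{1}{43 \cdot \frac{17433449}{40432950}} = \left(- \frac{1}{43}\right) \frac{40432950}{17433449} = - \frac{40432950}{749638307}$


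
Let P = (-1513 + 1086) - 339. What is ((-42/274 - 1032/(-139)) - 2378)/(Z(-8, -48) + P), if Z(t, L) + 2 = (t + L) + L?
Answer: 45145789/16605496 ≈ 2.7187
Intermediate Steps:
Z(t, L) = -2 + t + 2*L (Z(t, L) = -2 + ((t + L) + L) = -2 + ((L + t) + L) = -2 + (t + 2*L) = -2 + t + 2*L)
P = -766 (P = -427 - 339 = -766)
((-42/274 - 1032/(-139)) - 2378)/(Z(-8, -48) + P) = ((-42/274 - 1032/(-139)) - 2378)/((-2 - 8 + 2*(-48)) - 766) = ((-42*1/274 - 1032*(-1/139)) - 2378)/((-2 - 8 - 96) - 766) = ((-21/137 + 1032/139) - 2378)/(-106 - 766) = (138465/19043 - 2378)/(-872) = -45145789/19043*(-1/872) = 45145789/16605496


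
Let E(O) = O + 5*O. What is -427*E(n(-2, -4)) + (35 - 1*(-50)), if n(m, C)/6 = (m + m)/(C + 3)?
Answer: -61403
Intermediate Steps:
n(m, C) = 12*m/(3 + C) (n(m, C) = 6*((m + m)/(C + 3)) = 6*((2*m)/(3 + C)) = 6*(2*m/(3 + C)) = 12*m/(3 + C))
E(O) = 6*O
-427*E(n(-2, -4)) + (35 - 1*(-50)) = -2562*12*(-2)/(3 - 4) + (35 - 1*(-50)) = -2562*12*(-2)/(-1) + (35 + 50) = -2562*12*(-2)*(-1) + 85 = -2562*24 + 85 = -427*144 + 85 = -61488 + 85 = -61403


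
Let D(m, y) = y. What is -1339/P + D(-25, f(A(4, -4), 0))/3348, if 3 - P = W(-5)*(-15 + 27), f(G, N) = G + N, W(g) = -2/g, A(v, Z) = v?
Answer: 622636/837 ≈ 743.89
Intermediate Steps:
P = -9/5 (P = 3 - (-2/(-5))*(-15 + 27) = 3 - (-2*(-1/5))*12 = 3 - 2*12/5 = 3 - 1*24/5 = 3 - 24/5 = -9/5 ≈ -1.8000)
-1339/P + D(-25, f(A(4, -4), 0))/3348 = -1339/(-9/5) + (4 + 0)/3348 = -1339*(-5/9) + 4*(1/3348) = 6695/9 + 1/837 = 622636/837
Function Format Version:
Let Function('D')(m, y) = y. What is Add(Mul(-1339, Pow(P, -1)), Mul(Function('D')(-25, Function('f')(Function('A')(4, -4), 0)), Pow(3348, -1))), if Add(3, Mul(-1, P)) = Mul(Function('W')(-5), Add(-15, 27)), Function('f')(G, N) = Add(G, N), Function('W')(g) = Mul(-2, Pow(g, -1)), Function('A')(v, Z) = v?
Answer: Rational(622636, 837) ≈ 743.89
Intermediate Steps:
P = Rational(-9, 5) (P = Add(3, Mul(-1, Mul(Mul(-2, Pow(-5, -1)), Add(-15, 27)))) = Add(3, Mul(-1, Mul(Mul(-2, Rational(-1, 5)), 12))) = Add(3, Mul(-1, Mul(Rational(2, 5), 12))) = Add(3, Mul(-1, Rational(24, 5))) = Add(3, Rational(-24, 5)) = Rational(-9, 5) ≈ -1.8000)
Add(Mul(-1339, Pow(P, -1)), Mul(Function('D')(-25, Function('f')(Function('A')(4, -4), 0)), Pow(3348, -1))) = Add(Mul(-1339, Pow(Rational(-9, 5), -1)), Mul(Add(4, 0), Pow(3348, -1))) = Add(Mul(-1339, Rational(-5, 9)), Mul(4, Rational(1, 3348))) = Add(Rational(6695, 9), Rational(1, 837)) = Rational(622636, 837)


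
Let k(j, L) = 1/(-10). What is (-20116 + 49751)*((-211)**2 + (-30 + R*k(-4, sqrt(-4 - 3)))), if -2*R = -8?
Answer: 1318478931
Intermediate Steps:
R = 4 (R = -1/2*(-8) = 4)
k(j, L) = -1/10
(-20116 + 49751)*((-211)**2 + (-30 + R*k(-4, sqrt(-4 - 3)))) = (-20116 + 49751)*((-211)**2 + (-30 + 4*(-1/10))) = 29635*(44521 + (-30 - 2/5)) = 29635*(44521 - 152/5) = 29635*(222453/5) = 1318478931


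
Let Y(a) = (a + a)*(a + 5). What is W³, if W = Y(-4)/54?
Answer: -64/19683 ≈ -0.0032515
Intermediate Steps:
Y(a) = 2*a*(5 + a) (Y(a) = (2*a)*(5 + a) = 2*a*(5 + a))
W = -4/27 (W = (2*(-4)*(5 - 4))/54 = (2*(-4)*1)*(1/54) = -8*1/54 = -4/27 ≈ -0.14815)
W³ = (-4/27)³ = -64/19683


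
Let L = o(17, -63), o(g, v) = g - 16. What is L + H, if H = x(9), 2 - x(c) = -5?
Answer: 8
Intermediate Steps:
x(c) = 7 (x(c) = 2 - 1*(-5) = 2 + 5 = 7)
o(g, v) = -16 + g
L = 1 (L = -16 + 17 = 1)
H = 7
L + H = 1 + 7 = 8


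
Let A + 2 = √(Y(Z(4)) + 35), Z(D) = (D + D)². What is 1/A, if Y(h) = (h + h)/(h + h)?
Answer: ¼ ≈ 0.25000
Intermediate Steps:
Z(D) = 4*D² (Z(D) = (2*D)² = 4*D²)
Y(h) = 1 (Y(h) = (2*h)/((2*h)) = (2*h)*(1/(2*h)) = 1)
A = 4 (A = -2 + √(1 + 35) = -2 + √36 = -2 + 6 = 4)
1/A = 1/4 = ¼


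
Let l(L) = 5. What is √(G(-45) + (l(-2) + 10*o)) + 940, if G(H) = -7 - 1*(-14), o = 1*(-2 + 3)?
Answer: 940 + √22 ≈ 944.69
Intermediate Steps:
o = 1 (o = 1*1 = 1)
G(H) = 7 (G(H) = -7 + 14 = 7)
√(G(-45) + (l(-2) + 10*o)) + 940 = √(7 + (5 + 10*1)) + 940 = √(7 + (5 + 10)) + 940 = √(7 + 15) + 940 = √22 + 940 = 940 + √22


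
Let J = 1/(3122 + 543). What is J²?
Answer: 1/13432225 ≈ 7.4448e-8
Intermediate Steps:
J = 1/3665 ≈ 0.00027285
J² = (1/3665)² = 1/13432225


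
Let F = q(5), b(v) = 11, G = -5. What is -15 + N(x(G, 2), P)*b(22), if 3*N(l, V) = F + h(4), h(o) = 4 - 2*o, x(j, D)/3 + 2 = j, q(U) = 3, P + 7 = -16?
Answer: -56/3 ≈ -18.667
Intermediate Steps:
P = -23 (P = -7 - 16 = -23)
x(j, D) = -6 + 3*j
F = 3
N(l, V) = -⅓ (N(l, V) = (3 + (4 - 2*4))/3 = (3 + (4 - 8))/3 = (3 - 4)/3 = (⅓)*(-1) = -⅓)
-15 + N(x(G, 2), P)*b(22) = -15 - ⅓*11 = -15 - 11/3 = -56/3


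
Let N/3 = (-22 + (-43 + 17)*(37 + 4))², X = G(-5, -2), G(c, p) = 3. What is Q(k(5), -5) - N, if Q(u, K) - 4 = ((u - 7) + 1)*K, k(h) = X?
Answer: -3551213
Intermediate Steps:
X = 3
k(h) = 3
Q(u, K) = 4 + K*(-6 + u) (Q(u, K) = 4 + ((u - 7) + 1)*K = 4 + ((-7 + u) + 1)*K = 4 + (-6 + u)*K = 4 + K*(-6 + u))
N = 3551232 (N = 3*(-22 + (-43 + 17)*(37 + 4))² = 3*(-22 - 26*41)² = 3*(-22 - 1066)² = 3*(-1088)² = 3*1183744 = 3551232)
Q(k(5), -5) - N = (4 - 6*(-5) - 5*3) - 1*3551232 = (4 + 30 - 15) - 3551232 = 19 - 3551232 = -3551213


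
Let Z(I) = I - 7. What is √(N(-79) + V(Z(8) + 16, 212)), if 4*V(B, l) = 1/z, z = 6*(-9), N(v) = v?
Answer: I*√102390/36 ≈ 8.8885*I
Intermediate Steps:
Z(I) = -7 + I
z = -54
V(B, l) = -1/216 (V(B, l) = (¼)/(-54) = (¼)*(-1/54) = -1/216)
√(N(-79) + V(Z(8) + 16, 212)) = √(-79 - 1/216) = √(-17065/216) = I*√102390/36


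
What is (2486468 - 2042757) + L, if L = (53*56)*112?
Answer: 776127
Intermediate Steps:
L = 332416 (L = 2968*112 = 332416)
(2486468 - 2042757) + L = (2486468 - 2042757) + 332416 = 443711 + 332416 = 776127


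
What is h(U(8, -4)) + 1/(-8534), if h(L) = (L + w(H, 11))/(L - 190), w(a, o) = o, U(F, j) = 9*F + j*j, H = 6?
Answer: -4142/4267 ≈ -0.97071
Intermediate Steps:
U(F, j) = j² + 9*F (U(F, j) = 9*F + j² = j² + 9*F)
h(L) = (11 + L)/(-190 + L) (h(L) = (L + 11)/(L - 190) = (11 + L)/(-190 + L))
h(U(8, -4)) + 1/(-8534) = (11 + ((-4)² + 9*8))/(-190 + ((-4)² + 9*8)) + 1/(-8534) = (11 + (16 + 72))/(-190 + (16 + 72)) - 1/8534 = (11 + 88)/(-190 + 88) - 1/8534 = 99/(-102) - 1/8534 = -1/102*99 - 1/8534 = -33/34 - 1/8534 = -4142/4267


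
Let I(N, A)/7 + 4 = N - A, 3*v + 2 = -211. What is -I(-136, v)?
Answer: 483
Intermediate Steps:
v = -71 (v = -2/3 + (1/3)*(-211) = -2/3 - 211/3 = -71)
I(N, A) = -28 - 7*A + 7*N (I(N, A) = -28 + 7*(N - A) = -28 + (-7*A + 7*N) = -28 - 7*A + 7*N)
-I(-136, v) = -(-28 - 7*(-71) + 7*(-136)) = -(-28 + 497 - 952) = -1*(-483) = 483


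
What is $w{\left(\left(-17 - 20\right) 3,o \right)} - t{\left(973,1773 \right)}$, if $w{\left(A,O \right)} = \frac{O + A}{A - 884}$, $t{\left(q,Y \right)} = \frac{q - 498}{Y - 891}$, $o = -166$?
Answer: $- \frac{228311}{877590} \approx -0.26016$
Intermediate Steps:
$t{\left(q,Y \right)} = \frac{-498 + q}{-891 + Y}$
$w{\left(A,O \right)} = \frac{A + O}{-884 + A}$
$w{\left(\left(-17 - 20\right) 3,o \right)} - t{\left(973,1773 \right)} = \frac{\left(-17 - 20\right) 3 - 166}{-884 + \left(-17 - 20\right) 3} - \frac{-498 + 973}{-891 + 1773} = \frac{\left(-37\right) 3 - 166}{-884 - 111} - \frac{1}{882} \cdot 475 = \frac{-111 - 166}{-884 - 111} - \frac{1}{882} \cdot 475 = \frac{1}{-995} \left(-277\right) - \frac{475}{882} = \left(- \frac{1}{995}\right) \left(-277\right) - \frac{475}{882} = \frac{277}{995} - \frac{475}{882} = - \frac{228311}{877590}$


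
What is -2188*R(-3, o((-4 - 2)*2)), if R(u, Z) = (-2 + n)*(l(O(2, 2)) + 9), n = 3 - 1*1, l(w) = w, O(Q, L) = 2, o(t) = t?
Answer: 0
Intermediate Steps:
n = 2 (n = 3 - 1 = 2)
R(u, Z) = 0 (R(u, Z) = (-2 + 2)*(2 + 9) = 0*11 = 0)
-2188*R(-3, o((-4 - 2)*2)) = -2188*0 = 0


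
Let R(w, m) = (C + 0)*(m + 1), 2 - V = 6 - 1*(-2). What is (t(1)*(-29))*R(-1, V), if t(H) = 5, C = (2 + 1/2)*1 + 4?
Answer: 9425/2 ≈ 4712.5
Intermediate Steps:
V = -6 (V = 2 - (6 - 1*(-2)) = 2 - (6 + 2) = 2 - 1*8 = 2 - 8 = -6)
C = 13/2 (C = (2 + ½)*1 + 4 = (5/2)*1 + 4 = 5/2 + 4 = 13/2 ≈ 6.5000)
R(w, m) = 13/2 + 13*m/2 (R(w, m) = (13/2 + 0)*(m + 1) = 13*(1 + m)/2 = 13/2 + 13*m/2)
(t(1)*(-29))*R(-1, V) = (5*(-29))*(13/2 + (13/2)*(-6)) = -145*(13/2 - 39) = -145*(-65/2) = 9425/2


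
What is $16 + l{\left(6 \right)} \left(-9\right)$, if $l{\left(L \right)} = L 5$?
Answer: $-254$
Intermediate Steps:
$l{\left(L \right)} = 5 L$
$16 + l{\left(6 \right)} \left(-9\right) = 16 + 5 \cdot 6 \left(-9\right) = 16 + 30 \left(-9\right) = 16 - 270 = -254$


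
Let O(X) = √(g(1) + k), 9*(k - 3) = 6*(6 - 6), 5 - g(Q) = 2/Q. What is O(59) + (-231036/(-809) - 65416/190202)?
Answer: 21945293864/76936709 + √6 ≈ 287.69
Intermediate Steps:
g(Q) = 5 - 2/Q
k = 3 (k = 3 + (6*(6 - 6))/9 = 3 + (6*0)/9 = 3 + (⅑)*0 = 3 + 0 = 3)
O(X) = √6 (O(X) = √((5 - 2/1) + 3) = √((5 - 2*1) + 3) = √((5 - 2) + 3) = √(3 + 3) = √6)
O(59) + (-231036/(-809) - 65416/190202) = √6 + (-231036/(-809) - 65416/190202) = √6 + (-231036*(-1/809) - 65416*1/190202) = √6 + (231036/809 - 32708/95101) = √6 + 21945293864/76936709 = 21945293864/76936709 + √6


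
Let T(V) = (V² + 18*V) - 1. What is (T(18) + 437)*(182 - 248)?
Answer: -71544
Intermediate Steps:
T(V) = -1 + V² + 18*V
(T(18) + 437)*(182 - 248) = ((-1 + 18² + 18*18) + 437)*(182 - 248) = ((-1 + 324 + 324) + 437)*(-66) = (647 + 437)*(-66) = 1084*(-66) = -71544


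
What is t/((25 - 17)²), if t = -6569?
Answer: -6569/64 ≈ -102.64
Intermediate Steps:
t/((25 - 17)²) = -6569/(25 - 17)² = -6569/(8²) = -6569/64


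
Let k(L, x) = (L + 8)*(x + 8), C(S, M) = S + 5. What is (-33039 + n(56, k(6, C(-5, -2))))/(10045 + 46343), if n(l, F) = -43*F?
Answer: -37855/56388 ≈ -0.67133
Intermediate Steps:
C(S, M) = 5 + S
k(L, x) = (8 + L)*(8 + x)
(-33039 + n(56, k(6, C(-5, -2))))/(10045 + 46343) = (-33039 - 43*(64 + 8*6 + 8*(5 - 5) + 6*(5 - 5)))/(10045 + 46343) = (-33039 - 43*(64 + 48 + 8*0 + 6*0))/56388 = (-33039 - 43*(64 + 48 + 0 + 0))*(1/56388) = (-33039 - 43*112)*(1/56388) = (-33039 - 4816)*(1/56388) = -37855*1/56388 = -37855/56388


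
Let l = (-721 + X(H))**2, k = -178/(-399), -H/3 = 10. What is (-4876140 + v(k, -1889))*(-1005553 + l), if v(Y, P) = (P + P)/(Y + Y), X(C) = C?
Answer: 191789575165656/89 ≈ 2.1549e+12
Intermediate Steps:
H = -30 (H = -3*10 = -30)
k = 178/399 (k = -178*(-1/399) = 178/399 ≈ 0.44612)
v(Y, P) = P/Y (v(Y, P) = (2*P)/((2*Y)) = (2*P)*(1/(2*Y)) = P/Y)
l = 564001 (l = (-721 - 30)**2 = (-751)**2 = 564001)
(-4876140 + v(k, -1889))*(-1005553 + l) = (-4876140 - 1889/178/399)*(-1005553 + 564001) = (-4876140 - 1889*399/178)*(-441552) = (-4876140 - 753711/178)*(-441552) = -868706631/178*(-441552) = 191789575165656/89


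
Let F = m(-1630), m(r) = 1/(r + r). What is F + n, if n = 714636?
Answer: 2329713359/3260 ≈ 7.1464e+5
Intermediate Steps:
m(r) = 1/(2*r)
F = -1/3260 (F = (½)/(-1630) = (½)*(-1/1630) = -1/3260 ≈ -0.00030675)
F + n = -1/3260 + 714636 = 2329713359/3260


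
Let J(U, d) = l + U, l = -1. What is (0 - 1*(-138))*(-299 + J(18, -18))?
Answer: -38916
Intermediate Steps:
J(U, d) = -1 + U
(0 - 1*(-138))*(-299 + J(18, -18)) = (0 - 1*(-138))*(-299 + (-1 + 18)) = (0 + 138)*(-299 + 17) = 138*(-282) = -38916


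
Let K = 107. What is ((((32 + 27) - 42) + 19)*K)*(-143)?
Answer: -550836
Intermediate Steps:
((((32 + 27) - 42) + 19)*K)*(-143) = ((((32 + 27) - 42) + 19)*107)*(-143) = (((59 - 42) + 19)*107)*(-143) = ((17 + 19)*107)*(-143) = (36*107)*(-143) = 3852*(-143) = -550836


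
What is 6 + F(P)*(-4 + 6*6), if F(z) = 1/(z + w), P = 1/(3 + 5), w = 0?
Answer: 262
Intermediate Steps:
P = 1/8 ≈ 0.12500
F(z) = 1/z (F(z) = 1/(z + 0) = 1/z)
6 + F(P)*(-4 + 6*6) = 6 + (-4 + 6*6)/(1/8) = 6 + 8*(-4 + 36) = 6 + 8*32 = 6 + 256 = 262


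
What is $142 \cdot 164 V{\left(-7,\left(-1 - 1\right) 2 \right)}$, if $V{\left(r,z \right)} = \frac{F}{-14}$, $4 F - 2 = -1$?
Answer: $- \frac{2911}{7} \approx -415.86$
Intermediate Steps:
$F = \frac{1}{4}$ ($F = \frac{1}{2} + \frac{1}{4} \left(-1\right) = \frac{1}{2} - \frac{1}{4} = \frac{1}{4} \approx 0.25$)
$V{\left(r,z \right)} = - \frac{1}{56}$ ($V{\left(r,z \right)} = \frac{1}{4 \left(-14\right)} = \frac{1}{4} \left(- \frac{1}{14}\right) = - \frac{1}{56}$)
$142 \cdot 164 V{\left(-7,\left(-1 - 1\right) 2 \right)} = 142 \cdot 164 \left(- \frac{1}{56}\right) = 23288 \left(- \frac{1}{56}\right) = - \frac{2911}{7}$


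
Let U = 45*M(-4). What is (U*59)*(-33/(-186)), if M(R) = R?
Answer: -58410/31 ≈ -1884.2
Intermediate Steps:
U = -180 (U = 45*(-4) = -180)
(U*59)*(-33/(-186)) = (-180*59)*(-33/(-186)) = -(-350460)*(-1)/186 = -10620*11/62 = -58410/31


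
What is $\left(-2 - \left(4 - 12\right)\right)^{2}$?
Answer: $36$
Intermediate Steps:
$\left(-2 - \left(4 - 12\right)\right)^{2} = \left(-2 - -8\right)^{2} = \left(-2 + \left(-4 + 12\right)\right)^{2} = \left(-2 + 8\right)^{2} = 6^{2} = 36$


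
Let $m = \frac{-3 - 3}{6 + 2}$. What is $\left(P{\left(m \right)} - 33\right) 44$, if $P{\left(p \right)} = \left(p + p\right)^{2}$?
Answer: $-1353$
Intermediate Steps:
$m = - \frac{3}{4}$ ($m = - \frac{6}{8} = \left(-6\right) \frac{1}{8} = - \frac{3}{4} \approx -0.75$)
$P{\left(p \right)} = 4 p^{2}$ ($P{\left(p \right)} = \left(2 p\right)^{2} = 4 p^{2}$)
$\left(P{\left(m \right)} - 33\right) 44 = \left(4 \left(- \frac{3}{4}\right)^{2} - 33\right) 44 = \left(4 \cdot \frac{9}{16} - 33\right) 44 = \left(\frac{9}{4} - 33\right) 44 = \left(- \frac{123}{4}\right) 44 = -1353$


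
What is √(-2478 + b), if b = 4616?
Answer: √2138 ≈ 46.239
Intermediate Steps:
√(-2478 + b) = √(-2478 + 4616) = √2138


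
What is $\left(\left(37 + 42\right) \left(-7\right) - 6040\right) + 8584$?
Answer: $1991$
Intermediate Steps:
$\left(\left(37 + 42\right) \left(-7\right) - 6040\right) + 8584 = \left(79 \left(-7\right) - 6040\right) + 8584 = \left(-553 - 6040\right) + 8584 = -6593 + 8584 = 1991$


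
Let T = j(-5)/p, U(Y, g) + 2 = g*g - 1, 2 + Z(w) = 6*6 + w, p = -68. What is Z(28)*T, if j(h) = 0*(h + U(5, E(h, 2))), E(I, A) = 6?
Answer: 0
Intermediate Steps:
Z(w) = 34 + w (Z(w) = -2 + (6*6 + w) = -2 + (36 + w) = 34 + w)
U(Y, g) = -3 + g**2 (U(Y, g) = -2 + (g*g - 1) = -2 + (g**2 - 1) = -2 + (-1 + g**2) = -3 + g**2)
j(h) = 0 (j(h) = 0*(h + (-3 + 6**2)) = 0*(h + (-3 + 36)) = 0*(h + 33) = 0*(33 + h) = 0)
T = 0 (T = 0/(-68) = 0*(-1/68) = 0)
Z(28)*T = (34 + 28)*0 = 62*0 = 0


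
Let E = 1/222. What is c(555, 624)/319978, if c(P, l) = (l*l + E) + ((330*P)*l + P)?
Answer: 25457967883/71035116 ≈ 358.39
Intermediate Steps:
E = 1/222 ≈ 0.0045045
c(P, l) = 1/222 + P + l**2 + 330*P*l (c(P, l) = (l*l + 1/222) + ((330*P)*l + P) = (l**2 + 1/222) + (330*P*l + P) = (1/222 + l**2) + (P + 330*P*l) = 1/222 + P + l**2 + 330*P*l)
c(555, 624)/319978 = (1/222 + 555 + 624**2 + 330*555*624)/319978 = (1/222 + 555 + 389376 + 114285600)*(1/319978) = (25457967883/222)*(1/319978) = 25457967883/71035116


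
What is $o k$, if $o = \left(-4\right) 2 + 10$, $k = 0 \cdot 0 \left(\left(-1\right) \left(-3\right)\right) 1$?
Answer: $0$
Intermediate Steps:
$k = 0$ ($k = 0 \cdot 3 \cdot 1 = 0 \cdot 1 = 0$)
$o = 2$ ($o = -8 + 10 = 2$)
$o k = 2 \cdot 0 = 0$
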